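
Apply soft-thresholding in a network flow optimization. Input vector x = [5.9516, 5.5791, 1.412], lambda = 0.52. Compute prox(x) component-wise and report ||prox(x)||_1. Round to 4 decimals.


Soft-thresholding with lambda = 0.52:
prox(5.9516) = sign(5.9516)*max(|5.9516| - 0.52, 0) = 5.4316
prox(5.5791) = sign(5.5791)*max(|5.5791| - 0.52, 0) = 5.0591
prox(1.412) = sign(1.412)*max(|1.412| - 0.52, 0) = 0.892
prox(x) = [5.4316, 5.0591, 0.892]
||prox(x)||_1 = 5.4316 + 5.0591 + 0.892 = 11.3827


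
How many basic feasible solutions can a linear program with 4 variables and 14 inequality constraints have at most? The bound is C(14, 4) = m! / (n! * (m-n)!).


Each vertex corresponds to some choice of n active constraints out of m, so the number of vertices is at most C(m, n) = m! / (n!(m-n)!).
m = 14, n = 4
Numerator: 14 * 13 * 12 * 11
Denominator: 4! = 24
C(14, 4) = 1001


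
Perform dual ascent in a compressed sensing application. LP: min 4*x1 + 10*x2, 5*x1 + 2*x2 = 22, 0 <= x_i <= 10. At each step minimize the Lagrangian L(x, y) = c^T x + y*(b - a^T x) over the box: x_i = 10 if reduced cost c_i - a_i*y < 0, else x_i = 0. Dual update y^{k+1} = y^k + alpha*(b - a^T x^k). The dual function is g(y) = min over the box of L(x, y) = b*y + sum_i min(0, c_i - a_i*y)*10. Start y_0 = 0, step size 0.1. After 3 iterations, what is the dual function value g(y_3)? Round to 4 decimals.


Dual ascent for LP: min 4*x1 + 10*x2, 5*x1 + 2*x2 = 22, 0 <= x_i <= 10
Step 1: y^k = 0.0, reduced costs: (4.0, 10.0)
  x^k = (0.0, 0.0), subgradient = b - a^T x = 22.0
  y^{k+1} = 0.0 + 0.1*22.0 = 2.2
Step 2: y^k = 2.2, reduced costs: (-7.0, 5.6)
  x^k = (10.0, 0.0), subgradient = b - a^T x = -28.0
  y^{k+1} = 2.2 + 0.1*-28.0 = -0.6
Step 3: y^k = -0.6, reduced costs: (7.0, 11.2)
  x^k = (0.0, 0.0), subgradient = b - a^T x = 22.0
  y^{k+1} = -0.6 + 0.1*22.0 = 1.6
Dual objective at y_3 = 1.6: reduced costs (-4.0, 6.8), box minimizer x = (10.0, 0.0)
g(y_3) = b*y + (c1 - a1*y)*x1 + (c2 - a2*y)*x2 = 22*1.6 + (-4.0)*10.0 + 6.8*0.0 = 35.2 - 40.0 + 0.0 = -4.8


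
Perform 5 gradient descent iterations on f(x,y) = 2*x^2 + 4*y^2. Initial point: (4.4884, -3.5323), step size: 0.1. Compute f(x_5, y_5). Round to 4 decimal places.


Gradient descent on f(x,y) = 2*x^2 + 4*y^2.
Starting point: (4.4884, -3.5323), alpha = 0.1
Step 1: grad_x = 2*2*4.4884 = 17.9536, grad_y = 2*4*-3.5323 = -28.2584
  x_1 = 4.4884 - 0.1*17.9536 = 2.693
  y_1 = -3.5323 - 0.1*-28.2584 = -0.7065
Step 2: grad_x = 2*2*2.693 = 10.7722, grad_y = 2*4*-0.7065 = -5.6517
  x_2 = 2.693 - 0.1*10.7722 = 1.6158
  y_2 = -0.7065 - 0.1*-5.6517 = -0.1413
Step 3: grad_x = 2*2*1.6158 = 6.4633, grad_y = 2*4*-0.1413 = -1.1303
  x_3 = 1.6158 - 0.1*6.4633 = 0.9695
  y_3 = -0.1413 - 0.1*-1.1303 = -0.0283
Step 4: grad_x = 2*2*0.9695 = 3.878, grad_y = 2*4*-0.0283 = -0.2261
  x_4 = 0.9695 - 0.1*3.878 = 0.5817
  y_4 = -0.0283 - 0.1*-0.2261 = -0.0057
Step 5: grad_x = 2*2*0.5817 = 2.3268, grad_y = 2*4*-0.0057 = -0.0452
  x_5 = 0.5817 - 0.1*2.3268 = 0.349
  y_5 = -0.0057 - 0.1*-0.0452 = -0.0011
f(0.349, -0.0011) = 2*0.349^2 + 4*(-0.0011)^2 = 0.2436


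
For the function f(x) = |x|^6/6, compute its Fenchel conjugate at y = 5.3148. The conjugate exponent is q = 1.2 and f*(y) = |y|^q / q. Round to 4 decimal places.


The conjugate exponent q satisfies 1/p + 1/q = 1.
p = 6, so q = 6/(6 - 1) = 1.2
|y|^q = 5.3148^1.2 = 7.4231
f*(5.3148) = 7.4231 / 1.2 = 6.1859


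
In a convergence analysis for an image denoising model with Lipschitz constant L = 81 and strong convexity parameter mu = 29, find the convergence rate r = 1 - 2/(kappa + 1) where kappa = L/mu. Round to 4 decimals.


Step 1: Compute the condition number.
kappa = L/mu = 81/29 = 2.7931
Step 2: Compute the convergence rate.
r = 1 - 2/(kappa + 1) = 1 - 2*mu/(L + mu) = (L - mu)/(L + mu) = 52/110 = 0.4727


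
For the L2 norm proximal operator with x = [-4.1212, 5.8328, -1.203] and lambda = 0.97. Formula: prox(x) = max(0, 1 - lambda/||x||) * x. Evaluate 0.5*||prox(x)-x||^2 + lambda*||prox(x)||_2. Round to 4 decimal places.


Step 1: Compute ||x||.
||x|| = 7.2424
Step 2: Compute scaling factor.
scale = max(0, 1 - 0.97/7.2424) = 0.8661
Step 3: prox(x) = [-3.5692, 5.0516, -1.0419]
||prox(x)|| = 6.2724
Step 4: Proximal objective.
0.5*||prox-x||^2 = 0.4705
lambda*||prox|| = 6.0842
Total = 6.5547


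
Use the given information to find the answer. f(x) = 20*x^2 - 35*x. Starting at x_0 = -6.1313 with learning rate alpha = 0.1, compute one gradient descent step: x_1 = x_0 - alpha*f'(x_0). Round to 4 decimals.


We compute the gradient at x_0 and apply the update.
f'(x) = 40*x - 35
f'(-6.1313) = 40*-6.1313 - 35 = -280.252
x_1 = -6.1313 - 0.1*-280.252 = 21.8939


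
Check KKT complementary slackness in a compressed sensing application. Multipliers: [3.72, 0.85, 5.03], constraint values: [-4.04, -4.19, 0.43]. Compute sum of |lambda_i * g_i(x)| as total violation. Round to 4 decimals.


KKT complementary slackness check:
lambda_1 * g_1 = 3.72 * -4.04 = -15.0288
lambda_2 * g_2 = 0.85 * -4.19 = -3.5615
lambda_3 * g_3 = 5.03 * 0.43 = 2.1629
Total violation = 15.0288 + 3.5615 + 2.1629 = 20.7532


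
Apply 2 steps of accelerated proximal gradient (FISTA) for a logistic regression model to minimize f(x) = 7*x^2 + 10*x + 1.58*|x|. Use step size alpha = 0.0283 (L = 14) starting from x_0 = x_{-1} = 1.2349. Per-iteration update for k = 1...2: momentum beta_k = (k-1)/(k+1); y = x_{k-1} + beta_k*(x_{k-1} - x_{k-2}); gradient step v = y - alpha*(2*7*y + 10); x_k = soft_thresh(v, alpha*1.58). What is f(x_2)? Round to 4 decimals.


FISTA on f(x) = 7*x^2 + 10*x + 1.58*|x|
L = 14, alpha = 0.0283
Iteration 1: beta = 0.0, y = 1.2349 + 0.0*(1.2349 - 1.2349) = 1.2349
  grad(y) = 27.2886, v = y - alpha*grad = 0.4626
  prox(v) = soft_thresh(0.4626, 0.0447) = 0.4179
Iteration 2: beta = 0.3333, y = 0.4179 + 0.3333*(0.4179 - 1.2349) = 0.1456
  grad(y) = 12.0383, v = y - alpha*grad = -0.1951
  prox(v) = soft_thresh(-0.1951, 0.0447) = -0.1504
f(x_2) = 7*(-0.1504)^2 + 10*(-0.1504) + 1.58*|-0.1504| = -1.1079


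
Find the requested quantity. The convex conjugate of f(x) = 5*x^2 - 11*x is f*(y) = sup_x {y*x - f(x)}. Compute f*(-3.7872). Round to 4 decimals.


f*(y) = sup_x {y*x - a*x^2 - b*x} = sup_x {(y-b)*x - a*x^2}
FOC: (y - b) - 2a*x = 0 => x* = (y - b)/(2a)
x* = (-3.7872 + 11)/(2*5) = 0.7213
f*(-3.7872) = (y-b)^2/(4a) = (-3.7872 + 11)^2/(4*5)
= 52.0245/20 = 2.6012


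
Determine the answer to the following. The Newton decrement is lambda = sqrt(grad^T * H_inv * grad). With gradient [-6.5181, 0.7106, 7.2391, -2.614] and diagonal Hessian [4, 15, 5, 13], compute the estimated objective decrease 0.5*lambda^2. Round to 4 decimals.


Step 1: H is diagonal, so H^(-1) * g = [-1.6295, 0.0474, 1.4478, -0.2011].
Step 2: g^T H^(-1) g = sum_i g_i^2 / H_ii
  = (-6.5181)^2/4 + (0.7106)^2/15 + (7.2391)^2/5 + (-2.614)^2/13
  = 10.6214 + 0.0337 + 10.4809 + 0.5256 = 21.6616
Step 3: Objective decrease = 0.5 * g^T H^(-1) g = 10.8308


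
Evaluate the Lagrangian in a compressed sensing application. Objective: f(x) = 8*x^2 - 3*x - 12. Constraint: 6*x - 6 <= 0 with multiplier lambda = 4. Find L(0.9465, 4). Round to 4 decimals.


Step 1: Evaluate f(x).
f(0.9465) = 8*0.9465^2 - 3*0.9465 - 12 = -7.6726
Step 2: Evaluate g(x).
g(0.9465) = 6*0.9465 - 6 = -0.321
Step 3: Compute Lagrangian.
L = -7.6726 + 4*-0.321 = -8.9566


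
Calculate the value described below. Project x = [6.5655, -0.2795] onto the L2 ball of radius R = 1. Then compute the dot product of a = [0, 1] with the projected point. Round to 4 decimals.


Step 1: Compute ||x|| (intermediates to 6 decimals).
||x|| = sqrt(6.5655^2 + (-0.2795)^2) = 6.571447
Step 2: Project.
Since ||x|| > R, scale = R/||x|| = 1/6.571447 = 0.152173, proj(x) = scale * x
proj(x) = [0.999092, -0.042532]
Step 3: Dot product.
a^T * proj(x) = 0*0.999092 + 1*(-0.042532) = -0.0425


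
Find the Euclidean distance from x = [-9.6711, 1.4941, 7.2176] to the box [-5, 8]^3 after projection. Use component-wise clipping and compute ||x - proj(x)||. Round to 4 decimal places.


Project each component onto [-5, 8].
clip(-9.6711) = -5.0, clip(1.4941) = 1.4941, clip(7.2176) = 7.2176
Projection = [-5.0, 1.4941, 7.2176]
Squared diffs: [21.8192, 0.0, 0.0]
Distance = sqrt(21.8192) = 4.6711


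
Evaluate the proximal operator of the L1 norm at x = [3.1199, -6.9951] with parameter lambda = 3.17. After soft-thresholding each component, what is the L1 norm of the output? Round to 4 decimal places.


Soft-thresholding with lambda = 3.17:
prox(3.1199) = sign(3.1199)*max(|3.1199| - 3.17, 0) = 0.0
prox(-6.9951) = sign(-6.9951)*max(|-6.9951| - 3.17, 0) = -3.8251
prox(x) = [0.0, -3.8251]
||prox(x)||_1 = 0.0 + 3.8251 = 3.8251


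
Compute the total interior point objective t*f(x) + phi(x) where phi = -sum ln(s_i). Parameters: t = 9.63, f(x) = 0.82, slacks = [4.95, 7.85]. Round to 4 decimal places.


Step 1: Compute log-barrier.
ln values: [1.5994, 2.0605]
phi = -(1.5994 + 2.0605) = -3.6599
Step 2: Compute augmented objective.
t*f(x) = 9.63*0.82 = 7.8966
Total = 7.8966 - 3.6599 = 4.2367


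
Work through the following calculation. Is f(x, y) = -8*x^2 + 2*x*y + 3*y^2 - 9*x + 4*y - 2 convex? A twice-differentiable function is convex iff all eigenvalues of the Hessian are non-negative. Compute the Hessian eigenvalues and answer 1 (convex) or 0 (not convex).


The Hessian of f(x,y) = -8*x^2 + 2*x*y + 3*y^2 - 9*x + 4*y - 2 is:
H = [[-16, 2], [2, 6]]
Trace = -16 + 6 = -10
Determinant = -16*6 - (2)^2 = -100
Discriminant = (-10)^2 - 4*-100 = 500.0
Eigenvalues: lambda_1 = -16.1803, lambda_2 = 6.1803
The function is not convex.

0


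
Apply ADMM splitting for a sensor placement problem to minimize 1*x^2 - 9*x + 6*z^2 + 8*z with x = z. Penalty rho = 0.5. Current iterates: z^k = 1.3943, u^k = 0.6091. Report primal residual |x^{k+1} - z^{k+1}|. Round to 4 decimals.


ADMM iteration with rho = 0.5, z^k = 1.3943, u^k = 0.6091
Step 1: x-update.
Minimize 1*x^2 - 9*x + (0.5/2)*(x - 1.3943 + 0.6091)^2
FOC: (2*1 + 0.5)*x = 9 + 0.5*(1.3943 - 0.6091)
x^{k+1} = 3.757
Step 2: z-update.
Minimize 6*z^2 + 8*z + (0.5/2)*(3.757 - z + 0.6091)^2
FOC: (2*6 + 0.5)*z = -8 + 0.5*(3.757 + 0.6091)
z^{k+1} = -0.4654
Step 3: u-update.
u^{k+1} = 0.6091 + 3.757 + 0.4654 = 4.8315
Step 4: Primal residual = |3.757 + 0.4654| = 4.2224


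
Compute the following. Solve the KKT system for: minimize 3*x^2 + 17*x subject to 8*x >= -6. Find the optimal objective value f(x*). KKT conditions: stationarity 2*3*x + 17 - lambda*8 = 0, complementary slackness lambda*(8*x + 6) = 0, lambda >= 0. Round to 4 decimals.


Step 1: Try lambda = 0 (constraint inactive).
x_unc = -17/(2*3) = -2.8333
Check: 8*-2.8333 = -22.6664 < -6 -- violated!
Step 2: Constraint must be active: 8*x = -6
x* = -6/8 = -0.75
lambda = (2*3*(-0.75) + 17)/8 = 1.5625
Step 3: Compute optimal value.
f(x*) = 3*(-0.75)^2 + 17*(-0.75) = -11.0625


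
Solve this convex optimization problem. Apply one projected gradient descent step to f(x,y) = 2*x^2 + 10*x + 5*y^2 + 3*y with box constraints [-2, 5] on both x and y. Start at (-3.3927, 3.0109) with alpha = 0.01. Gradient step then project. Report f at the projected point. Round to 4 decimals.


Step 1: Compute gradient at (-3.3927, 3.0109).
grad_x = 2*2*-3.3927 + 10 = -3.5708
grad_y = 2*5*3.0109 + 3 = 33.109
Step 2: Gradient step.
x_raw = -3.3927 - 0.01*-3.5708 = -3.357
y_raw = 3.0109 - 0.01*33.109 = 2.6798
Step 3: Project onto [-2, 5].
x_proj = clip(-3.357) = -2.0
y_proj = clip(2.6798) = 2.6798
Step 4: Evaluate f.
f(-2.0, 2.6798) = 31.9463


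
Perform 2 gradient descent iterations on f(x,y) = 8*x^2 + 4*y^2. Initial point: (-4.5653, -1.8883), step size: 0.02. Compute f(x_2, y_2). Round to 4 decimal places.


Gradient descent on f(x,y) = 8*x^2 + 4*y^2.
Starting point: (-4.5653, -1.8883), alpha = 0.02
Step 1: grad_x = 2*8*-4.5653 = -73.0448, grad_y = 2*4*-1.8883 = -15.1064
  x_1 = -4.5653 - 0.02*-73.0448 = -3.1044
  y_1 = -1.8883 - 0.02*-15.1064 = -1.5862
Step 2: grad_x = 2*8*-3.1044 = -49.6705, grad_y = 2*4*-1.5862 = -12.6894
  x_2 = -3.1044 - 0.02*-49.6705 = -2.111
  y_2 = -1.5862 - 0.02*-12.6894 = -1.3324
f(-2.111, -1.3324) = 8*(-2.111)^2 + 4*(-1.3324)^2 = 42.7514


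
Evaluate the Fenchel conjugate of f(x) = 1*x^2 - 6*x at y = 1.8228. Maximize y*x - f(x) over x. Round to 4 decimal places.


f*(y) = sup_x {y*x - a*x^2 - b*x} = sup_x {(y-b)*x - a*x^2}
FOC: (y - b) - 2a*x = 0 => x* = (y - b)/(2a)
x* = (1.8228 + 6)/(2*1) = 3.9114
f*(1.8228) = (y-b)^2/(4a) = (1.8228 + 6)^2/(4*1)
= 61.1962/4 = 15.299


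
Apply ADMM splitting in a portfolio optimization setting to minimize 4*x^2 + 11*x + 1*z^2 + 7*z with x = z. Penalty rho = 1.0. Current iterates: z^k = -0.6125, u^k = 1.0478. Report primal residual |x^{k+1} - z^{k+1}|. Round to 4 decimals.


ADMM iteration with rho = 1.0, z^k = -0.6125, u^k = 1.0478
Step 1: x-update.
Minimize 4*x^2 + 11*x + (1.0/2)*(x + 0.6125 + 1.0478)^2
FOC: (2*4 + 1.0)*x = -11 + 1.0*(-0.6125 - 1.0478)
x^{k+1} = -1.4067
Step 2: z-update.
Minimize 1*z^2 + 7*z + (1.0/2)*(-1.4067 - z + 1.0478)^2
FOC: (2*1 + 1.0)*z = -7 + 1.0*(-1.4067 + 1.0478)
z^{k+1} = -2.453
Step 3: u-update.
u^{k+1} = 1.0478 - 1.4067 + 2.453 = 2.0941
Step 4: Primal residual = |-1.4067 + 2.453| = 1.0463


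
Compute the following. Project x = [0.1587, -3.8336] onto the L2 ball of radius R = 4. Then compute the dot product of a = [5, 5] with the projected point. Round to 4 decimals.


Step 1: Compute ||x|| (intermediates to 6 decimals).
||x|| = sqrt(0.1587^2 + (-3.8336)^2) = 3.836883
Step 2: Project.
Since ||x|| <= R, proj = x (no scaling needed).
proj(x) = [0.1587, -3.8336]
Step 3: Dot product.
a^T * proj(x) = 5*0.1587 + 5*(-3.8336) = -18.3745


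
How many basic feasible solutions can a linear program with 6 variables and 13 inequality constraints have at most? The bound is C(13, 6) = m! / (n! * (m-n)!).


Each vertex corresponds to some choice of n active constraints out of m, so the number of vertices is at most C(m, n) = m! / (n!(m-n)!).
m = 13, n = 6
Numerator: 13 * 12 * 11 * 10 * 9 * 8
Denominator: 6! = 720
C(13, 6) = 1716


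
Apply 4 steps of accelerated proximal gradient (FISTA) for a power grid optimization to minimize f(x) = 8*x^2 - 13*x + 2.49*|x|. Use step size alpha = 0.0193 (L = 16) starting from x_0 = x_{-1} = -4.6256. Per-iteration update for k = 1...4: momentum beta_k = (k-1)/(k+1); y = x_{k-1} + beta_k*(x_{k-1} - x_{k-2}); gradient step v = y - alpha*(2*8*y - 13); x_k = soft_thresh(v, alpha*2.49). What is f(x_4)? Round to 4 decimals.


FISTA on f(x) = 8*x^2 - 13*x + 2.49*|x|
L = 16, alpha = 0.0193
Iteration 1: beta = 0.0, y = -4.6256 + 0.0*(-4.6256 + 4.6256) = -4.6256
  grad(y) = -87.0096, v = y - alpha*grad = -2.9463
  prox(v) = soft_thresh(-2.9463, 0.0481) = -2.8983
Iteration 2: beta = 0.3333, y = -2.8983 + 0.3333*(-2.8983 + 4.6256) = -2.3225
  grad(y) = -50.1596, v = y - alpha*grad = -1.3544
  prox(v) = soft_thresh(-1.3544, 0.0481) = -1.3063
Iteration 3: beta = 0.5, y = -1.3063 + 0.5*(-1.3063 + 2.8983) = -0.5104
  grad(y) = -21.1661, v = y - alpha*grad = -0.1019
  prox(v) = soft_thresh(-0.1019, 0.0481) = -0.0538
Iteration 4: beta = 0.6, y = -0.0538 + 0.6*(-0.0538 + 1.3063) = 0.6977
  grad(y) = -1.8369, v = y - alpha*grad = 0.7331
  prox(v) = soft_thresh(0.7331, 0.0481) = 0.6851
f(x_4) = 8*0.6851^2 - 13*0.6851 + 2.49*|0.6851| = -3.4455


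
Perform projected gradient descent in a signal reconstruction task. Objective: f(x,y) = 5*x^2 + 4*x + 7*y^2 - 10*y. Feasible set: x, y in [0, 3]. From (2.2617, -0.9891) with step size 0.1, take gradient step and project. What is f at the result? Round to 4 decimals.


Step 1: Compute gradient at (2.2617, -0.9891).
grad_x = 2*5*2.2617 + 4 = 26.617
grad_y = 2*7*-0.9891 - 10 = -23.8474
Step 2: Gradient step.
x_raw = 2.2617 - 0.1*26.617 = -0.4
y_raw = -0.9891 - 0.1*-23.8474 = 1.3956
Step 3: Project onto [0, 3].
x_proj = clip(-0.4) = 0.0
y_proj = clip(1.3956) = 1.3956
Step 4: Evaluate f.
f(0.0, 1.3956) = -0.3217


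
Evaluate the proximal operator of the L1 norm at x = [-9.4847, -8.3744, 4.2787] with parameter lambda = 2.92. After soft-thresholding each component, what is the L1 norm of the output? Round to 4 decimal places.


Soft-thresholding with lambda = 2.92:
prox(-9.4847) = sign(-9.4847)*max(|-9.4847| - 2.92, 0) = -6.5647
prox(-8.3744) = sign(-8.3744)*max(|-8.3744| - 2.92, 0) = -5.4544
prox(4.2787) = sign(4.2787)*max(|4.2787| - 2.92, 0) = 1.3587
prox(x) = [-6.5647, -5.4544, 1.3587]
||prox(x)||_1 = 6.5647 + 5.4544 + 1.3587 = 13.3778


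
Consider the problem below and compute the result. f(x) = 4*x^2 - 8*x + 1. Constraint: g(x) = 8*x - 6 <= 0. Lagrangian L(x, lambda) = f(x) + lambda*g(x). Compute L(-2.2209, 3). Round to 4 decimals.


Step 1: Evaluate f(x).
f(-2.2209) = 4*(-2.2209)^2 - 8*(-2.2209) + 1 = 38.4968
Step 2: Evaluate g(x).
g(-2.2209) = 8*-2.2209 - 6 = -23.7672
Step 3: Compute Lagrangian.
L = 38.4968 + 3*-23.7672 = -32.8048


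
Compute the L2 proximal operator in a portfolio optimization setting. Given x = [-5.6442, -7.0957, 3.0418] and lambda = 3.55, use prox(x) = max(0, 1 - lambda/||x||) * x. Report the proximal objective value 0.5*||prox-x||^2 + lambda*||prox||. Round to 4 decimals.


Step 1: Compute ||x||.
||x|| = 9.5634
Step 2: Compute scaling factor.
scale = max(0, 1 - 3.55/9.5634) = 0.6288
Step 3: prox(x) = [-3.549, -4.4617, 1.9127]
||prox(x)|| = 6.0134
Step 4: Proximal objective.
0.5*||prox-x||^2 = 6.3013
lambda*||prox|| = 21.3476
Total = 27.6488


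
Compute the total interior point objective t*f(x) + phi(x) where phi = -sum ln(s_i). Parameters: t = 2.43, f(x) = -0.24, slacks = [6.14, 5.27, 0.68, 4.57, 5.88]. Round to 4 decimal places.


Step 1: Compute log-barrier.
ln values: [1.8148, 1.662, -0.3857, 1.5195, 1.7716]
phi = -(1.8148 + 1.662 - 0.3857 + 1.5195 + 1.7716) = -6.3823
Step 2: Compute augmented objective.
t*f(x) = 2.43*-0.24 = -0.5832
Total = -0.5832 - 6.3823 = -6.9655


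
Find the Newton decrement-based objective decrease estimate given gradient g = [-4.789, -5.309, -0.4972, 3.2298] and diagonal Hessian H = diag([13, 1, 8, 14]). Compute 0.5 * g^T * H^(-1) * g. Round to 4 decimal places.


Step 1: H is diagonal, so H^(-1) * g = [-0.3684, -5.309, -0.0622, 0.2307].
Step 2: g^T H^(-1) g = sum_i g_i^2 / H_ii
  = (-4.789)^2/13 + (-5.309)^2/1 + (-0.4972)^2/8 + (3.2298)^2/14
  = 1.7642 + 28.1855 + 0.0309 + 0.7451 = 30.7257
Step 3: Objective decrease = 0.5 * g^T H^(-1) g = 15.3628


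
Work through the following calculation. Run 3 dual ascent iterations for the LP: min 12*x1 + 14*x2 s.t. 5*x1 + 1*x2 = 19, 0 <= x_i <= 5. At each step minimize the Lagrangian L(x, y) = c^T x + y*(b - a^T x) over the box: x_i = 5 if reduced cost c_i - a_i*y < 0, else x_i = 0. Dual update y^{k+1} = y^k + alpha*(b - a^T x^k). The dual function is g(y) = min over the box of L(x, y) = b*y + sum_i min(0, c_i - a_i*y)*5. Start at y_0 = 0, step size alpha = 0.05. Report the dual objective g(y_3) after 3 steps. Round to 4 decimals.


Dual ascent for LP: min 12*x1 + 14*x2, 5*x1 + 1*x2 = 19, 0 <= x_i <= 5
Step 1: y^k = 0.0, reduced costs: (12.0, 14.0)
  x^k = (0.0, 0.0), subgradient = b - a^T x = 19.0
  y^{k+1} = 0.0 + 0.05*19.0 = 0.95
Step 2: y^k = 0.95, reduced costs: (7.25, 13.05)
  x^k = (0.0, 0.0), subgradient = b - a^T x = 19.0
  y^{k+1} = 0.95 + 0.05*19.0 = 1.9
Step 3: y^k = 1.9, reduced costs: (2.5, 12.1)
  x^k = (0.0, 0.0), subgradient = b - a^T x = 19.0
  y^{k+1} = 1.9 + 0.05*19.0 = 2.85
Dual objective at y_3 = 2.85: reduced costs (-2.25, 11.15), box minimizer x = (5.0, 0.0)
g(y_3) = b*y + (c1 - a1*y)*x1 + (c2 - a2*y)*x2 = 19*2.85 + (-2.25)*5.0 + 11.15*0.0 = 54.15 - 11.25 + 0.0 = 42.9


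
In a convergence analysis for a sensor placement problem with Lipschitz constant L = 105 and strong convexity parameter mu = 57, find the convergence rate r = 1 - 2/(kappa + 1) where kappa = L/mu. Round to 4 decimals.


Step 1: Compute the condition number.
kappa = L/mu = 105/57 = 1.8421
Step 2: Compute the convergence rate.
r = 1 - 2/(kappa + 1) = 1 - 2*mu/(L + mu) = (L - mu)/(L + mu) = 48/162 = 0.2963


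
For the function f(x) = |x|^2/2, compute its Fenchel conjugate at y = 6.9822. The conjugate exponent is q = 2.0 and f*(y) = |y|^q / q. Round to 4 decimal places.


The conjugate exponent q satisfies 1/p + 1/q = 1.
p = 2, so q = 2/(2 - 1) = 2.0
|y|^q = 6.9822^2.0 = 48.7511
f*(6.9822) = 48.7511 / 2.0 = 24.3756


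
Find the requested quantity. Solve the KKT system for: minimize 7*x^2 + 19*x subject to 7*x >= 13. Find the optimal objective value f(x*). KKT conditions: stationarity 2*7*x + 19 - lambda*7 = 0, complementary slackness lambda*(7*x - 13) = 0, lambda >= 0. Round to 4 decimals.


Step 1: Try lambda = 0 (constraint inactive).
x_unc = -19/(2*7) = -1.3571
Check: 7*-1.3571 = -9.4997 < 13 -- violated!
Step 2: Constraint must be active: 7*x = 13
x* = 13/7 = 1.8571 (rounded; the exact value 13/7 is used below)
lambda = (2*7*(13/7) + 19)/7 = 6.4286
Step 3: Compute optimal value.
f(x*) = 7*(13/7)^2 + 19*(13/7) = 59.4286


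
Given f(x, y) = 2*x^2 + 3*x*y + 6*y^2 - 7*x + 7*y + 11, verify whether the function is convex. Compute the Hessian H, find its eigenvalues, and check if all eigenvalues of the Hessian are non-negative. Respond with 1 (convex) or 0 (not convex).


The Hessian of f(x,y) = 2*x^2 + 3*x*y + 6*y^2 - 7*x + 7*y + 11 is:
H = [[4, 3], [3, 12]]
Trace = 4 + 12 = 16
Determinant = 4*12 - (3)^2 = 39
Discriminant = (16)^2 - 4*39 = 100.0
Eigenvalues: lambda_1 = 3.0, lambda_2 = 13.0
The function is convex.

1


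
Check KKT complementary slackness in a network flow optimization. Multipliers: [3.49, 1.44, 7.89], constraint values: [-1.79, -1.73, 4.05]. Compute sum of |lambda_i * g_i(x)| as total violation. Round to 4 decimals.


KKT complementary slackness check:
lambda_1 * g_1 = 3.49 * -1.79 = -6.2471
lambda_2 * g_2 = 1.44 * -1.73 = -2.4912
lambda_3 * g_3 = 7.89 * 4.05 = 31.9545
Total violation = 6.2471 + 2.4912 + 31.9545 = 40.6928


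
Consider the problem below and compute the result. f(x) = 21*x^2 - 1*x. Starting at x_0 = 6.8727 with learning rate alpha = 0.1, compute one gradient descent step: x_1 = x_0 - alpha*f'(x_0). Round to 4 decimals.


We compute the gradient at x_0 and apply the update.
f'(x) = 42*x - 1
f'(6.8727) = 42*6.8727 - 1 = 287.6534
x_1 = 6.8727 - 0.1*287.6534 = -21.8926


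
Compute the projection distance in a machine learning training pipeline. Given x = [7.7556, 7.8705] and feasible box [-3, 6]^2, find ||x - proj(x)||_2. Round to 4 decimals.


Project each component onto [-3, 6].
clip(7.7556) = 6.0, clip(7.8705) = 6.0
Projection = [6.0, 6.0]
Squared diffs: [3.0821, 3.4988]
Distance = sqrt(6.5809) = 2.5653


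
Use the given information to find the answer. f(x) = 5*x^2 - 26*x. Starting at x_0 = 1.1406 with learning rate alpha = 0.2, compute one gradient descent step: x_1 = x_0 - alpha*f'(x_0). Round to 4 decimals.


We compute the gradient at x_0 and apply the update.
f'(x) = 10*x - 26
f'(1.1406) = 10*1.1406 - 26 = -14.594
x_1 = 1.1406 - 0.2*-14.594 = 4.0594


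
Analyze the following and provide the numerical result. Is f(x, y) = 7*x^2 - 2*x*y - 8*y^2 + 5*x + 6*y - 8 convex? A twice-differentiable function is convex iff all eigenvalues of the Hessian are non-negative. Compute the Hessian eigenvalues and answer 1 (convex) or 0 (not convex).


The Hessian of f(x,y) = 7*x^2 - 2*x*y - 8*y^2 + 5*x + 6*y - 8 is:
H = [[14, -2], [-2, -16]]
Trace = 14 - 16 = -2
Determinant = 14*-16 - (-2)^2 = -228
Discriminant = (-2)^2 - 4*-228 = 916.0
Eigenvalues: lambda_1 = -16.1327, lambda_2 = 14.1327
The function is not convex.

0


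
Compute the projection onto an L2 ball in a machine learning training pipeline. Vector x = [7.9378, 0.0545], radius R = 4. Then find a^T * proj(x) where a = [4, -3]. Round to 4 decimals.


Step 1: Compute ||x|| (intermediates to 6 decimals).
||x|| = sqrt(7.9378^2 + 0.0545^2) = 7.937987
Step 2: Project.
Since ||x|| > R, scale = R/||x|| = 4/7.937987 = 0.503906, proj(x) = scale * x
proj(x) = [3.999905, 0.027463]
Step 3: Dot product.
a^T * proj(x) = 4*3.999905 - 3*0.027463 = 15.9172


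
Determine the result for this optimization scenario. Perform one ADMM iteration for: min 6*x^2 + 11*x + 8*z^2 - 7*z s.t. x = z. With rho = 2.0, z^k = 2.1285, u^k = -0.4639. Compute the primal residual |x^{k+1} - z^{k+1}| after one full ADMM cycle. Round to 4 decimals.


ADMM iteration with rho = 2.0, z^k = 2.1285, u^k = -0.4639
Step 1: x-update.
Minimize 6*x^2 + 11*x + (2.0/2)*(x - 2.1285 - 0.4639)^2
FOC: (2*6 + 2.0)*x = -11 + 2.0*(2.1285 + 0.4639)
x^{k+1} = -0.4154
Step 2: z-update.
Minimize 8*z^2 - 7*z + (2.0/2)*(-0.4154 - z - 0.4639)^2
FOC: (2*8 + 2.0)*z = 7 + 2.0*(-0.4154 - 0.4639)
z^{k+1} = 0.2912
Step 3: u-update.
u^{k+1} = -0.4639 - 0.4154 - 0.2912 = -1.1705
Step 4: Primal residual = |-0.4154 - 0.2912| = 0.7066


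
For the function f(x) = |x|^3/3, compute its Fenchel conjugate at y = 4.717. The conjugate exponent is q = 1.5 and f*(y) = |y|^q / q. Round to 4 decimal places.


The conjugate exponent q satisfies 1/p + 1/q = 1.
p = 3, so q = 3/(3 - 1) = 1.5
|y|^q = 4.717^1.5 = 10.2447
f*(4.717) = 10.2447 / 1.5 = 6.8298


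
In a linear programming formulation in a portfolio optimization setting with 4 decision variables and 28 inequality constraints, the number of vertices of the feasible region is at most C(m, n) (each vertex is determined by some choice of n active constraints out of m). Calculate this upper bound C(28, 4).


Each vertex corresponds to some choice of n active constraints out of m, so the number of vertices is at most C(m, n) = m! / (n!(m-n)!).
m = 28, n = 4
Numerator: 28 * 27 * 26 * 25
Denominator: 4! = 24
C(28, 4) = 20475


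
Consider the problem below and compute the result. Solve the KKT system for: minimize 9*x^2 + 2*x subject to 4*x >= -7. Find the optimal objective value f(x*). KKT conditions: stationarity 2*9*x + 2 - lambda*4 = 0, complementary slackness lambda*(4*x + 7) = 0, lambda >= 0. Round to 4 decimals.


Step 1: Try lambda = 0 (constraint inactive).
Stationarity: 2*9*x + 2 = 0
x* = -2/(2*9) = -1/9 = -0.1111 (rounded; the exact value -1/9 is used below)
Check constraint: 4*-0.1111 = -0.4444 >= -7 -- satisfied.
Step 2: Compute optimal value.
f(x*) = 9*(-1/9)^2 + 2*(-1/9) = -0.1111


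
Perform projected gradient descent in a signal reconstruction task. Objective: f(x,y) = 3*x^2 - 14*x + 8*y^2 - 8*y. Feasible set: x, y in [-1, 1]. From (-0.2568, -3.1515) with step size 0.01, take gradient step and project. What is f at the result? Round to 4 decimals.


Step 1: Compute gradient at (-0.2568, -3.1515).
grad_x = 2*3*-0.2568 - 14 = -15.5408
grad_y = 2*8*-3.1515 - 8 = -58.424
Step 2: Gradient step.
x_raw = -0.2568 - 0.01*-15.5408 = -0.1014
y_raw = -3.1515 - 0.01*-58.424 = -2.5673
Step 3: Project onto [-1, 1].
x_proj = clip(-0.1014) = -0.1014
y_proj = clip(-2.5673) = -1.0
Step 4: Evaluate f.
f(-0.1014, -1.0) = 17.4503


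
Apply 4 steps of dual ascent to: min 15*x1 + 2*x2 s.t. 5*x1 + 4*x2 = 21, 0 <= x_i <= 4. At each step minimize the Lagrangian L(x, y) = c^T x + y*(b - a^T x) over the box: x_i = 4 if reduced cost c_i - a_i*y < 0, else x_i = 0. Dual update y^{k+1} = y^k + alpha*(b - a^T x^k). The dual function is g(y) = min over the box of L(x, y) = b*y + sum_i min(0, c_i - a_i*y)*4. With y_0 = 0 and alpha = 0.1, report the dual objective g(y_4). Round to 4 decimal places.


Dual ascent for LP: min 15*x1 + 2*x2, 5*x1 + 4*x2 = 21, 0 <= x_i <= 4
Step 1: y^k = 0.0, reduced costs: (15.0, 2.0)
  x^k = (0.0, 0.0), subgradient = b - a^T x = 21.0
  y^{k+1} = 0.0 + 0.1*21.0 = 2.1
Step 2: y^k = 2.1, reduced costs: (4.5, -6.4)
  x^k = (0.0, 4.0), subgradient = b - a^T x = 5.0
  y^{k+1} = 2.1 + 0.1*5.0 = 2.6
Step 3: y^k = 2.6, reduced costs: (2.0, -8.4)
  x^k = (0.0, 4.0), subgradient = b - a^T x = 5.0
  y^{k+1} = 2.6 + 0.1*5.0 = 3.1
Step 4: y^k = 3.1, reduced costs: (-0.5, -10.4)
  x^k = (4.0, 4.0), subgradient = b - a^T x = -15.0
  y^{k+1} = 3.1 + 0.1*-15.0 = 1.6
Dual objective at y_4 = 1.6: reduced costs (7.0, -4.4), box minimizer x = (0.0, 4.0)
g(y_4) = b*y + (c1 - a1*y)*x1 + (c2 - a2*y)*x2 = 21*1.6 + 7.0*0.0 + (-4.4)*4.0 = 33.6 + 0.0 - 17.6 = 16.0


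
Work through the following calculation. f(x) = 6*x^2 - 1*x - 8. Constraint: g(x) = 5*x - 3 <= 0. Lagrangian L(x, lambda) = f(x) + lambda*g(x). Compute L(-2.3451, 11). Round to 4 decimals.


Step 1: Evaluate f(x).
f(-2.3451) = 6*(-2.3451)^2 - 1*(-2.3451) - 8 = 27.3421
Step 2: Evaluate g(x).
g(-2.3451) = 5*-2.3451 - 3 = -14.7255
Step 3: Compute Lagrangian.
L = 27.3421 + 11*-14.7255 = -134.6384


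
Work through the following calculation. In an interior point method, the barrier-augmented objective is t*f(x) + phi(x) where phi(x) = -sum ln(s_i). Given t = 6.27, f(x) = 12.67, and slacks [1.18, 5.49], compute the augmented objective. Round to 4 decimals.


Step 1: Compute log-barrier.
ln values: [0.1655, 1.7029]
phi = -(0.1655 + 1.7029) = -1.8684
Step 2: Compute augmented objective.
t*f(x) = 6.27*12.67 = 79.4409
Total = 79.4409 - 1.8684 = 77.5725


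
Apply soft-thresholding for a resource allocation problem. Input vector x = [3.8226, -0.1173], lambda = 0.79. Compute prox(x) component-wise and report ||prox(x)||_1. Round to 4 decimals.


Soft-thresholding with lambda = 0.79:
prox(3.8226) = sign(3.8226)*max(|3.8226| - 0.79, 0) = 3.0326
prox(-0.1173) = sign(-0.1173)*max(|-0.1173| - 0.79, 0) = 0.0
prox(x) = [3.0326, 0.0]
||prox(x)||_1 = 3.0326 + 0.0 = 3.0326


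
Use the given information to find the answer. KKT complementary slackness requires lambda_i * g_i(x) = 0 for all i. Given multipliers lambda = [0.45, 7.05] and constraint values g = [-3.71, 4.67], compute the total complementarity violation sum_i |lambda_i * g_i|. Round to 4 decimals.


KKT complementary slackness check:
lambda_1 * g_1 = 0.45 * -3.71 = -1.6695
lambda_2 * g_2 = 7.05 * 4.67 = 32.9235
Total violation = 1.6695 + 32.9235 = 34.593


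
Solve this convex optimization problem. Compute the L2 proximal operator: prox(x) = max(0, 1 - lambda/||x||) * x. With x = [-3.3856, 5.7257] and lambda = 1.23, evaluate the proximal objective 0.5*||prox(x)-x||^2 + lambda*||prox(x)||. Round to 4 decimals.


Step 1: Compute ||x||.
||x|| = 6.6518
Step 2: Compute scaling factor.
scale = max(0, 1 - 1.23/6.6518) = 0.8151
Step 3: prox(x) = [-2.7596, 4.6669]
||prox(x)|| = 5.4218
Step 4: Proximal objective.
0.5*||prox-x||^2 = 0.7565
lambda*||prox|| = 6.6688
Total = 7.4252


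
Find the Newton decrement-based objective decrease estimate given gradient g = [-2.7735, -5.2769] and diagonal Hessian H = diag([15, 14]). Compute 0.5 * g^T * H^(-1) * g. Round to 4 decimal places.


Step 1: H is diagonal, so H^(-1) * g = [-0.1849, -0.3769].
Step 2: g^T H^(-1) g = sum_i g_i^2 / H_ii
  = (-2.7735)^2/15 + (-5.2769)^2/14
  = 0.5128 + 1.989 = 2.5018
Step 3: Objective decrease = 0.5 * g^T H^(-1) g = 1.2509


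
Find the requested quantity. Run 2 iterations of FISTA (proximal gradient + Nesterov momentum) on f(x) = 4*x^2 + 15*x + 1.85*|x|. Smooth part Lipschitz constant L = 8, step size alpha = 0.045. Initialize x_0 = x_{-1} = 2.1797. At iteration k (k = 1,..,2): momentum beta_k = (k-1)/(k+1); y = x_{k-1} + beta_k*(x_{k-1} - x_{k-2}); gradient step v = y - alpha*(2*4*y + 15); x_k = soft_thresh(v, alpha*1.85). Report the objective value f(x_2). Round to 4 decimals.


FISTA on f(x) = 4*x^2 + 15*x + 1.85*|x|
L = 8, alpha = 0.045
Iteration 1: beta = 0.0, y = 2.1797 + 0.0*(2.1797 - 2.1797) = 2.1797
  grad(y) = 32.4376, v = y - alpha*grad = 0.72
  prox(v) = soft_thresh(0.72, 0.0833) = 0.6368
Iteration 2: beta = 0.3333, y = 0.6368 + 0.3333*(0.6368 - 2.1797) = 0.1224
  grad(y) = 15.9796, v = y - alpha*grad = -0.5966
  prox(v) = soft_thresh(-0.5966, 0.0833) = -0.5134
f(x_2) = 4*(-0.5134)^2 + 15*(-0.5134) + 1.85*|-0.5134| = -5.6968


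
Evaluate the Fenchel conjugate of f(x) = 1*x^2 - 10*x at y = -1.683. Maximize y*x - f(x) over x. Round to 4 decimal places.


f*(y) = sup_x {y*x - a*x^2 - b*x} = sup_x {(y-b)*x - a*x^2}
FOC: (y - b) - 2a*x = 0 => x* = (y - b)/(2a)
x* = (-1.683 + 10)/(2*1) = 4.1585
f*(-1.683) = (y-b)^2/(4a) = (-1.683 + 10)^2/(4*1)
= 69.1725/4 = 17.2931


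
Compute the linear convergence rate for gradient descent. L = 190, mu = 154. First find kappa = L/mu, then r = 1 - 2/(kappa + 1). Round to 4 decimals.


Step 1: Compute the condition number.
kappa = L/mu = 190/154 = 1.2338
Step 2: Compute the convergence rate.
r = 1 - 2/(kappa + 1) = 1 - 2*mu/(L + mu) = (L - mu)/(L + mu) = 36/344 = 0.1047


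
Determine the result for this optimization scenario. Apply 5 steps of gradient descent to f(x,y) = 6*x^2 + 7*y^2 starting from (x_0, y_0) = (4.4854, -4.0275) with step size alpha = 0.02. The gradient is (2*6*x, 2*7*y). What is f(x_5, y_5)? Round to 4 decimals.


Gradient descent on f(x,y) = 6*x^2 + 7*y^2.
Starting point: (4.4854, -4.0275), alpha = 0.02
Step 1: grad_x = 2*6*4.4854 = 53.8248, grad_y = 2*7*-4.0275 = -56.385
  x_1 = 4.4854 - 0.02*53.8248 = 3.4089
  y_1 = -4.0275 - 0.02*-56.385 = -2.8998
Step 2: grad_x = 2*6*3.4089 = 40.9068, grad_y = 2*7*-2.8998 = -40.5972
  x_2 = 3.4089 - 0.02*40.9068 = 2.5908
  y_2 = -2.8998 - 0.02*-40.5972 = -2.0879
Step 3: grad_x = 2*6*2.5908 = 31.0892, grad_y = 2*7*-2.0879 = -29.23
  x_3 = 2.5908 - 0.02*31.0892 = 1.969
  y_3 = -2.0879 - 0.02*-29.23 = -1.5033
Step 4: grad_x = 2*6*1.969 = 23.6278, grad_y = 2*7*-1.5033 = -21.0456
  x_4 = 1.969 - 0.02*23.6278 = 1.4964
  y_4 = -1.5033 - 0.02*-21.0456 = -1.0823
Step 5: grad_x = 2*6*1.4964 = 17.9571, grad_y = 2*7*-1.0823 = -15.1528
  x_5 = 1.4964 - 0.02*17.9571 = 1.1373
  y_5 = -1.0823 - 0.02*-15.1528 = -0.7793
f(1.1373, -0.7793) = 6*1.1373^2 + 7*(-0.7793)^2 = 12.0115


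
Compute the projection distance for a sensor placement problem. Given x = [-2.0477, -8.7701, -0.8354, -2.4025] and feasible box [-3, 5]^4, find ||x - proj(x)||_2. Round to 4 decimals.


Project each component onto [-3, 5].
clip(-2.0477) = -2.0477, clip(-8.7701) = -3.0, clip(-0.8354) = -0.8354, clip(-2.4025) = -2.4025
Projection = [-2.0477, -3.0, -0.8354, -2.4025]
Squared diffs: [0.0, 33.2941, 0.0, 0.0]
Distance = sqrt(33.2941) = 5.7701


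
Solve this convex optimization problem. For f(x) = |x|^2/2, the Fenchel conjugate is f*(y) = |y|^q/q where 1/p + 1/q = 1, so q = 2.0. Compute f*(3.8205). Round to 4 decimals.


The conjugate exponent q satisfies 1/p + 1/q = 1.
p = 2, so q = 2/(2 - 1) = 2.0
|y|^q = 3.8205^2.0 = 14.5962
f*(3.8205) = 14.5962 / 2.0 = 7.2981


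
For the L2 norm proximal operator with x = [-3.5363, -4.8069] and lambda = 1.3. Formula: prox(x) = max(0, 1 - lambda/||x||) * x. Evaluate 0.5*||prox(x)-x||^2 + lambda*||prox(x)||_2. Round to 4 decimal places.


Step 1: Compute ||x||.
||x|| = 5.9676
Step 2: Compute scaling factor.
scale = max(0, 1 - 1.3/5.9676) = 0.7822
Step 3: prox(x) = [-2.7659, -3.7597]
||prox(x)|| = 4.6676
Step 4: Proximal objective.
0.5*||prox-x||^2 = 0.845
lambda*||prox|| = 6.0679
Total = 6.9128


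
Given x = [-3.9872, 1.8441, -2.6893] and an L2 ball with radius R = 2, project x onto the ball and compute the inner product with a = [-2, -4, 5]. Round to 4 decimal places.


Step 1: Compute ||x|| (intermediates to 6 decimals).
||x|| = sqrt((-3.9872)^2 + 1.8441^2 + (-2.6893)^2) = 5.150806
Step 2: Project.
Since ||x|| > R, scale = R/||x|| = 2/5.150806 = 0.388289, proj(x) = scale * x
proj(x) = [-1.548186, 0.716044, -1.044226]
Step 3: Dot product.
a^T * proj(x) = -2*(-1.548186) - 4*0.716044 + 5*(-1.044226) = -4.9889


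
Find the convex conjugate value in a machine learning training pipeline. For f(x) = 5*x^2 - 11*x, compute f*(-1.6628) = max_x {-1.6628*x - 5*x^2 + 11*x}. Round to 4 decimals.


f*(y) = sup_x {y*x - a*x^2 - b*x} = sup_x {(y-b)*x - a*x^2}
FOC: (y - b) - 2a*x = 0 => x* = (y - b)/(2a)
x* = (-1.6628 + 11)/(2*5) = 0.9337
f*(-1.6628) = (y-b)^2/(4a) = (-1.6628 + 11)^2/(4*5)
= 87.1833/20 = 4.3592


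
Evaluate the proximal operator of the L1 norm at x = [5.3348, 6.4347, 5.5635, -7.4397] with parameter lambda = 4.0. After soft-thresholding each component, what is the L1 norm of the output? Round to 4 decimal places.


Soft-thresholding with lambda = 4.0:
prox(5.3348) = sign(5.3348)*max(|5.3348| - 4.0, 0) = 1.3348
prox(6.4347) = sign(6.4347)*max(|6.4347| - 4.0, 0) = 2.4347
prox(5.5635) = sign(5.5635)*max(|5.5635| - 4.0, 0) = 1.5635
prox(-7.4397) = sign(-7.4397)*max(|-7.4397| - 4.0, 0) = -3.4397
prox(x) = [1.3348, 2.4347, 1.5635, -3.4397]
||prox(x)||_1 = 1.3348 + 2.4347 + 1.5635 + 3.4397 = 8.7727


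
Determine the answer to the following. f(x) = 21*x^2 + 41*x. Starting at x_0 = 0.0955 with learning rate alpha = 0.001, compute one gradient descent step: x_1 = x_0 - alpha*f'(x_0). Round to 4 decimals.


We compute the gradient at x_0 and apply the update.
f'(x) = 42*x + 41
f'(0.0955) = 42*0.0955 + 41 = 45.011
x_1 = 0.0955 - 0.001*45.011 = 0.0505


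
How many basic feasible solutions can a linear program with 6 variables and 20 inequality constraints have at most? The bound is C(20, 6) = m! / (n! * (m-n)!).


Each vertex corresponds to some choice of n active constraints out of m, so the number of vertices is at most C(m, n) = m! / (n!(m-n)!).
m = 20, n = 6
Numerator: 20 * 19 * 18 * 17 * 16 * 15
Denominator: 6! = 720
C(20, 6) = 38760


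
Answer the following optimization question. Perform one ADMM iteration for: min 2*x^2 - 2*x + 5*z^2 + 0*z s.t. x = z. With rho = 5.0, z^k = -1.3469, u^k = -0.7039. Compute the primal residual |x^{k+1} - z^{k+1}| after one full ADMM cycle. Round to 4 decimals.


ADMM iteration with rho = 5.0, z^k = -1.3469, u^k = -0.7039
Step 1: x-update.
Minimize 2*x^2 - 2*x + (5.0/2)*(x + 1.3469 - 0.7039)^2
FOC: (2*2 + 5.0)*x = 2 + 5.0*(-1.3469 + 0.7039)
x^{k+1} = -0.135
Step 2: z-update.
Minimize 5*z^2 + 0*z + (5.0/2)*(-0.135 - z - 0.7039)^2
FOC: (2*5 + 5.0)*z = 0 + 5.0*(-0.135 - 0.7039)
z^{k+1} = -0.2796
Step 3: u-update.
u^{k+1} = -0.7039 - 0.135 + 0.2796 = -0.5593
Step 4: Primal residual = |-0.135 + 0.2796| = 0.1446


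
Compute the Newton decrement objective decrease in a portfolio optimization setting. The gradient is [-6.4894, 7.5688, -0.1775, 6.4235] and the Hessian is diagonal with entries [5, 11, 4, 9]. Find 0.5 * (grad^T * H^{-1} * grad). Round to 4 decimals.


Step 1: H is diagonal, so H^(-1) * g = [-1.2979, 0.6881, -0.0444, 0.7137].
Step 2: g^T H^(-1) g = sum_i g_i^2 / H_ii
  = (-6.4894)^2/5 + (7.5688)^2/11 + (-0.1775)^2/4 + (6.4235)^2/9
  = 8.4225 + 5.2079 + 0.0079 + 4.5846 = 18.2228
Step 3: Objective decrease = 0.5 * g^T H^(-1) g = 9.1114


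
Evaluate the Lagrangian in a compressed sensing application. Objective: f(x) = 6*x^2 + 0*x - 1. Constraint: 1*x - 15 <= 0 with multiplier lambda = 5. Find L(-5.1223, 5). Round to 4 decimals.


Step 1: Evaluate f(x).
f(-5.1223) = 6*(-5.1223)^2 + 0*(-5.1223) - 1 = 156.4277
Step 2: Evaluate g(x).
g(-5.1223) = 1*-5.1223 - 15 = -20.1223
Step 3: Compute Lagrangian.
L = 156.4277 + 5*-20.1223 = 55.8162


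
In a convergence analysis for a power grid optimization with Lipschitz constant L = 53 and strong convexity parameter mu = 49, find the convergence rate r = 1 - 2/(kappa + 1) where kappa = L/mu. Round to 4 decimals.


Step 1: Compute the condition number.
kappa = L/mu = 53/49 = 1.0816
Step 2: Compute the convergence rate.
r = 1 - 2/(kappa + 1) = 1 - 2*mu/(L + mu) = (L - mu)/(L + mu) = 4/102 = 0.0392


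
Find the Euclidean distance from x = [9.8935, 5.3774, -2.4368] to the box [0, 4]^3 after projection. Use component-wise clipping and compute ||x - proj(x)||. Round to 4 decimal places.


Project each component onto [0, 4].
clip(9.8935) = 4.0, clip(5.3774) = 4.0, clip(-2.4368) = 0.0
Projection = [4.0, 4.0, 0.0]
Squared diffs: [34.7333, 1.8972, 5.938]
Distance = sqrt(42.5685) = 6.5245


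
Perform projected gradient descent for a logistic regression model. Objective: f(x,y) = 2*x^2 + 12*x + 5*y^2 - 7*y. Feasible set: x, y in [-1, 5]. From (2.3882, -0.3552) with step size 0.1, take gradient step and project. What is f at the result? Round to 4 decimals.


Step 1: Compute gradient at (2.3882, -0.3552).
grad_x = 2*2*2.3882 + 12 = 21.5528
grad_y = 2*5*-0.3552 - 7 = -10.552
Step 2: Gradient step.
x_raw = 2.3882 - 0.1*21.5528 = 0.2329
y_raw = -0.3552 - 0.1*-10.552 = 0.7
Step 3: Project onto [-1, 5].
x_proj = clip(0.2329) = 0.2329
y_proj = clip(0.7) = 0.7
Step 4: Evaluate f.
f(0.2329, 0.7) = 0.4535
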